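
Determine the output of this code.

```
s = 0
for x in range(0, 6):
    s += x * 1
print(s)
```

x=0: s = 0+0*1 = 0
x=1: s = 0+1*1 = 1
x=2: s = 1+2*1 = 3
x=3: s = 3+3*1 = 6
x=4: s = 6+4*1 = 10
x=5: s = 10+5*1 = 15

15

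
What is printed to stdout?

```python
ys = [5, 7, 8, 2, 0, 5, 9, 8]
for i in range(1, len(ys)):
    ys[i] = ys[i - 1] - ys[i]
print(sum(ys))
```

-108

i=1: ys[1] = 5-7 = -2 → [5, -2, 8, 2, 0, 5, 9, 8]
i=2: ys[2] = (-2)-8 = -10 → [5, -2, -10, 2, 0, 5, 9, 8]
i=3: ys[3] = (-10)-2 = -12 → [5, -2, -10, -12, 0, 5, 9, 8]
i=4: ys[4] = (-12)-0 = -12 → [5, -2, -10, -12, -12, 5, 9, 8]
i=5: ys[5] = (-12)-5 = -17 → [5, -2, -10, -12, -12, -17, 9, 8]
i=6: ys[6] = (-17)-9 = -26 → [5, -2, -10, -12, -12, -17, -26, 8]
i=7: ys[7] = (-26)-8 = -34 → [5, -2, -10, -12, -12, -17, -26, -34]
sum = -108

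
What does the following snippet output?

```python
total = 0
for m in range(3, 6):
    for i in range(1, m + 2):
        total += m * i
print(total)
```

195

m=3,i=1: total = 0+3 = 3
m=3,i=2: total = 3+6 = 9
m=3,i=3: total = 9+9 = 18
m=3,i=4: total = 18+12 = 30
m=4,i=1: total = 30+4 = 34
m=4,i=2: total = 34+8 = 42
m=4,i=3: total = 42+12 = 54
m=4,i=4: total = 54+16 = 70
m=4,i=5: total = 70+20 = 90
m=5,i=1: total = 90+5 = 95
m=5,i=2: total = 95+10 = 105
m=5,i=3: total = 105+15 = 120
m=5,i=4: total = 120+20 = 140
m=5,i=5: total = 140+25 = 165
m=5,i=6: total = 165+30 = 195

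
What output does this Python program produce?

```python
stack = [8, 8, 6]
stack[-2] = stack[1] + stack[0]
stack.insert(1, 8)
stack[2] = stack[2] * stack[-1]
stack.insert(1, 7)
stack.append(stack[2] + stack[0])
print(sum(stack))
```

stack[-2] = stack[1]+stack[0] = 8+8 = 16 → [8, 16, 6]
insert 8 at 1 → [8, 8, 16, 6]
stack[2] = stack[2]*stack[-1] = 16*6 = 96 → [8, 8, 96, 6]
insert 7 at 1 → [8, 7, 8, 96, 6]
append stack[2]+stack[0] = 8+8 = 16 → [8, 7, 8, 96, 6, 16]
sum = 141

141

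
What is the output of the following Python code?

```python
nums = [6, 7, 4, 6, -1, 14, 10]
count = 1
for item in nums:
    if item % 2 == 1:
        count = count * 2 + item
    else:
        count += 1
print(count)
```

27

item=6: not odd, count = 1+1 = 2
item=7: odd, count = 2*2+7 = 11
item=4: not odd, count = 11+1 = 12
item=6: not odd, count = 12+1 = 13
item=-1: odd, count = 13*2+(-1) = 25
item=14: not odd, count = 25+1 = 26
item=10: not odd, count = 26+1 = 27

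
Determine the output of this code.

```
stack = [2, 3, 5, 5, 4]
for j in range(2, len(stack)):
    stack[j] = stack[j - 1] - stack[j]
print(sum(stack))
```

j=2: stack[2] = 3-5 = -2 → [2, 3, -2, 5, 4]
j=3: stack[3] = (-2)-5 = -7 → [2, 3, -2, -7, 4]
j=4: stack[4] = (-7)-4 = -11 → [2, 3, -2, -7, -11]
sum = -15

-15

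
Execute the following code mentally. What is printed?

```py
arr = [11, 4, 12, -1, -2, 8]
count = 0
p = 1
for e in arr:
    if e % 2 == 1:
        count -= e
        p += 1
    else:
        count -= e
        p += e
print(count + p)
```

e=11: odd, count = 0-11 = -11; p=2
e=4: not odd, count = (-11)-4 = -15; p=6
e=12: not odd, count = (-15)-12 = -27; p=18
e=-1: odd, count = (-27)-(-1) = -26; p=19
e=-2: not odd, count = (-26)-(-2) = -24; p=17
e=8: not odd, count = (-24)-8 = -32; p=25
count+p = (-32)+25 = -7

-7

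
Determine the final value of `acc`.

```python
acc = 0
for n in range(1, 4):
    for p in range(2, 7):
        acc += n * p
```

n=1,p=2: acc = 0+2 = 2
n=1,p=3: acc = 2+3 = 5
n=1,p=4: acc = 5+4 = 9
n=1,p=5: acc = 9+5 = 14
n=1,p=6: acc = 14+6 = 20
n=2,p=2: acc = 20+4 = 24
n=2,p=3: acc = 24+6 = 30
n=2,p=4: acc = 30+8 = 38
n=2,p=5: acc = 38+10 = 48
n=2,p=6: acc = 48+12 = 60
n=3,p=2: acc = 60+6 = 66
n=3,p=3: acc = 66+9 = 75
n=3,p=4: acc = 75+12 = 87
n=3,p=5: acc = 87+15 = 102
n=3,p=6: acc = 102+18 = 120

120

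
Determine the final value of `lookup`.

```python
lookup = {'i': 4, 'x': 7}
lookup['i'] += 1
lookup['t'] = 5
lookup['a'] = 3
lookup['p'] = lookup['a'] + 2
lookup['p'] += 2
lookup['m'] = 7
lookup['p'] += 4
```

{'i': 5, 'x': 7, 't': 5, 'a': 3, 'p': 11, 'm': 7}

lookup['i'] = 4+1 = 5 → {'i': 5, 'x': 7}
lookup['t'] = 5 → {'i': 5, 'x': 7, 't': 5}
lookup['a'] = 3 → {'i': 5, 'x': 7, 't': 5, 'a': 3}
lookup['p'] = lookup['a']+2 = 5 → {'i': 5, 'x': 7, 't': 5, 'a': 3, 'p': 5}
lookup['p'] = 5+2 = 7 → {'i': 5, 'x': 7, 't': 5, 'a': 3, 'p': 7}
lookup['m'] = 7 → {'i': 5, 'x': 7, 't': 5, 'a': 3, 'p': 7, 'm': 7}
lookup['p'] = 7+4 = 11 → {'i': 5, 'x': 7, 't': 5, 'a': 3, 'p': 11, 'm': 7}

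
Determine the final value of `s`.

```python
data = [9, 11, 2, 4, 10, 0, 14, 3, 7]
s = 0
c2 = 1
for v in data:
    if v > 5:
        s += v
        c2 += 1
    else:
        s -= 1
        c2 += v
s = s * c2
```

v=9: >5, s = 0+9 = 9; c2=2
v=11: >5, s = 9+11 = 20; c2=3
v=2: not >5, s = 20-1 = 19; c2=5
v=4: not >5, s = 19-1 = 18; c2=9
v=10: >5, s = 18+10 = 28; c2=10
v=0: not >5, s = 28-1 = 27; c2=10
v=14: >5, s = 27+14 = 41; c2=11
v=3: not >5, s = 41-1 = 40; c2=14
v=7: >5, s = 40+7 = 47; c2=15
s*c2 = 47*15 = 705

705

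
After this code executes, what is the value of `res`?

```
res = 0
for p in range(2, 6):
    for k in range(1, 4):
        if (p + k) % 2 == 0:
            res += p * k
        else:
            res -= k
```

p=2,k=1: odd sum, res = 0-1 = -1
p=2,k=2: even sum, res = (-1)+4 = 3
p=2,k=3: odd sum, res = 3-3 = 0
p=3,k=1: even sum, res = 0+3 = 3
p=3,k=2: odd sum, res = 3-2 = 1
p=3,k=3: even sum, res = 1+9 = 10
p=4,k=1: odd sum, res = 10-1 = 9
p=4,k=2: even sum, res = 9+8 = 17
p=4,k=3: odd sum, res = 17-3 = 14
p=5,k=1: even sum, res = 14+5 = 19
p=5,k=2: odd sum, res = 19-2 = 17
p=5,k=3: even sum, res = 17+15 = 32

32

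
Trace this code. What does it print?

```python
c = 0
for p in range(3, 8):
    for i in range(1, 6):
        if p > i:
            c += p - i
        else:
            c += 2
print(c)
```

p=3,i=1: 3>1, c = 0+2 = 2
p=3,i=2: 3>2, c = 2+1 = 3
p=3,i=3: not 3>3, c = 3+2 = 5
p=3,i=4: not 3>4, c = 5+2 = 7
p=3,i=5: not 3>5, c = 7+2 = 9
p=4,i=1: 4>1, c = 9+3 = 12
p=4,i=2: 4>2, c = 12+2 = 14
p=4,i=3: 4>3, c = 14+1 = 15
p=4,i=4: not 4>4, c = 15+2 = 17
p=4,i=5: not 4>5, c = 17+2 = 19
p=5,i=1: 5>1, c = 19+4 = 23
p=5,i=2: 5>2, c = 23+3 = 26
p=5,i=3: 5>3, c = 26+2 = 28
p=5,i=4: 5>4, c = 28+1 = 29
p=5,i=5: not 5>5, c = 29+2 = 31
p=6,i=1: 6>1, c = 31+5 = 36
p=6,i=2: 6>2, c = 36+4 = 40
p=6,i=3: 6>3, c = 40+3 = 43
p=6,i=4: 6>4, c = 43+2 = 45
p=6,i=5: 6>5, c = 45+1 = 46
p=7,i=1: 7>1, c = 46+6 = 52
p=7,i=2: 7>2, c = 52+5 = 57
p=7,i=3: 7>3, c = 57+4 = 61
p=7,i=4: 7>4, c = 61+3 = 64
p=7,i=5: 7>5, c = 64+2 = 66

66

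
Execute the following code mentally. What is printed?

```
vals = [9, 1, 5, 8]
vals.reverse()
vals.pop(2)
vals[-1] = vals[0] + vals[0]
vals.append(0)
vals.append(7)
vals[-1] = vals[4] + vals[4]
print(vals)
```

reverse → [8, 5, 1, 9]
pop(2) removes 1 → [8, 5, 9]
vals[-1] = vals[0]+vals[0] = 8+8 = 16 → [8, 5, 16]
append 0 → [8, 5, 16, 0]
append 7 → [8, 5, 16, 0, 7]
vals[-1] = vals[4]+vals[4] = 7+7 = 14 → [8, 5, 16, 0, 14]

[8, 5, 16, 0, 14]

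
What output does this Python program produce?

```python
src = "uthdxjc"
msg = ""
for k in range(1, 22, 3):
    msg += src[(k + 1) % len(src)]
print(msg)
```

k=1: add src[2]='h' → 'h'
k=4: add src[5]='j' → 'hj'
k=7: add src[1]='t' → 'hjt'
k=10: add src[4]='x' → 'hjtx'
k=13: add src[0]='u' → 'hjtxu'
k=16: add src[3]='d' → 'hjtxud'
k=19: add src[6]='c' → 'hjtxudc'

hjtxudc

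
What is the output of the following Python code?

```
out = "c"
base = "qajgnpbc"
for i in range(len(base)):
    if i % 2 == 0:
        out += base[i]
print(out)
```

cqjnb

i=0: add 'q' → 'cq'
i=1: skip
i=2: add 'j' → 'cqj'
i=3: skip
i=4: add 'n' → 'cqjn'
i=5: skip
i=6: add 'b' → 'cqjnb'
i=7: skip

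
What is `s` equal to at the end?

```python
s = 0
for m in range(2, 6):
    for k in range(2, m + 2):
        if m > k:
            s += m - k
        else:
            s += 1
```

18

m=2,k=2: not 2>2, s = 0+1 = 1
m=2,k=3: not 2>3, s = 1+1 = 2
m=3,k=2: 3>2, s = 2+1 = 3
m=3,k=3: not 3>3, s = 3+1 = 4
m=3,k=4: not 3>4, s = 4+1 = 5
m=4,k=2: 4>2, s = 5+2 = 7
m=4,k=3: 4>3, s = 7+1 = 8
m=4,k=4: not 4>4, s = 8+1 = 9
m=4,k=5: not 4>5, s = 9+1 = 10
m=5,k=2: 5>2, s = 10+3 = 13
m=5,k=3: 5>3, s = 13+2 = 15
m=5,k=4: 5>4, s = 15+1 = 16
m=5,k=5: not 5>5, s = 16+1 = 17
m=5,k=6: not 5>6, s = 17+1 = 18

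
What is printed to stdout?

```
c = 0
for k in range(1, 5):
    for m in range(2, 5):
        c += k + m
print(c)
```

66

k=1,m=2: c = 0+3 = 3
k=1,m=3: c = 3+4 = 7
k=1,m=4: c = 7+5 = 12
k=2,m=2: c = 12+4 = 16
k=2,m=3: c = 16+5 = 21
k=2,m=4: c = 21+6 = 27
k=3,m=2: c = 27+5 = 32
k=3,m=3: c = 32+6 = 38
k=3,m=4: c = 38+7 = 45
k=4,m=2: c = 45+6 = 51
k=4,m=3: c = 51+7 = 58
k=4,m=4: c = 58+8 = 66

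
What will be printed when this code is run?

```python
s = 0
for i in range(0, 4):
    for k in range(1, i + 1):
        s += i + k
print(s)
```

i=1,k=1: s = 0+2 = 2
i=2,k=1: s = 2+3 = 5
i=2,k=2: s = 5+4 = 9
i=3,k=1: s = 9+4 = 13
i=3,k=2: s = 13+5 = 18
i=3,k=3: s = 18+6 = 24

24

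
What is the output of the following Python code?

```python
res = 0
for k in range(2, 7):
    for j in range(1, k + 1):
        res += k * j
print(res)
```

k=2,j=1: res = 0+2 = 2
k=2,j=2: res = 2+4 = 6
k=3,j=1: res = 6+3 = 9
k=3,j=2: res = 9+6 = 15
k=3,j=3: res = 15+9 = 24
k=4,j=1: res = 24+4 = 28
k=4,j=2: res = 28+8 = 36
k=4,j=3: res = 36+12 = 48
k=4,j=4: res = 48+16 = 64
k=5,j=1: res = 64+5 = 69
k=5,j=2: res = 69+10 = 79
k=5,j=3: res = 79+15 = 94
k=5,j=4: res = 94+20 = 114
k=5,j=5: res = 114+25 = 139
k=6,j=1: res = 139+6 = 145
k=6,j=2: res = 145+12 = 157
k=6,j=3: res = 157+18 = 175
k=6,j=4: res = 175+24 = 199
k=6,j=5: res = 199+30 = 229
k=6,j=6: res = 229+36 = 265

265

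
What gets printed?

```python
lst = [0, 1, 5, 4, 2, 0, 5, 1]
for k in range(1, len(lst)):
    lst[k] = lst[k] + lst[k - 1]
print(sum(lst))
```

76

k=1: lst[1] = 1+0 = 1 → [0, 1, 5, 4, 2, 0, 5, 1]
k=2: lst[2] = 5+1 = 6 → [0, 1, 6, 4, 2, 0, 5, 1]
k=3: lst[3] = 4+6 = 10 → [0, 1, 6, 10, 2, 0, 5, 1]
k=4: lst[4] = 2+10 = 12 → [0, 1, 6, 10, 12, 0, 5, 1]
k=5: lst[5] = 0+12 = 12 → [0, 1, 6, 10, 12, 12, 5, 1]
k=6: lst[6] = 5+12 = 17 → [0, 1, 6, 10, 12, 12, 17, 1]
k=7: lst[7] = 1+17 = 18 → [0, 1, 6, 10, 12, 12, 17, 18]
sum = 76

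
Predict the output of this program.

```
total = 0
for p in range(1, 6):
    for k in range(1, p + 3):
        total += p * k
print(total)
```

295

p=1,k=1: total = 0+1 = 1
p=1,k=2: total = 1+2 = 3
p=1,k=3: total = 3+3 = 6
p=2,k=1: total = 6+2 = 8
p=2,k=2: total = 8+4 = 12
p=2,k=3: total = 12+6 = 18
p=2,k=4: total = 18+8 = 26
p=3,k=1: total = 26+3 = 29
p=3,k=2: total = 29+6 = 35
p=3,k=3: total = 35+9 = 44
p=3,k=4: total = 44+12 = 56
p=3,k=5: total = 56+15 = 71
p=4,k=1: total = 71+4 = 75
p=4,k=2: total = 75+8 = 83
p=4,k=3: total = 83+12 = 95
p=4,k=4: total = 95+16 = 111
p=4,k=5: total = 111+20 = 131
p=4,k=6: total = 131+24 = 155
p=5,k=1: total = 155+5 = 160
p=5,k=2: total = 160+10 = 170
p=5,k=3: total = 170+15 = 185
p=5,k=4: total = 185+20 = 205
p=5,k=5: total = 205+25 = 230
p=5,k=6: total = 230+30 = 260
p=5,k=7: total = 260+35 = 295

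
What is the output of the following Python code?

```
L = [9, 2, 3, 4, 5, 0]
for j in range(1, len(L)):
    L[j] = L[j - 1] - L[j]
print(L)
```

j=1: L[1] = 9-2 = 7 → [9, 7, 3, 4, 5, 0]
j=2: L[2] = 7-3 = 4 → [9, 7, 4, 4, 5, 0]
j=3: L[3] = 4-4 = 0 → [9, 7, 4, 0, 5, 0]
j=4: L[4] = 0-5 = -5 → [9, 7, 4, 0, -5, 0]
j=5: L[5] = (-5)-0 = -5 → [9, 7, 4, 0, -5, -5]

[9, 7, 4, 0, -5, -5]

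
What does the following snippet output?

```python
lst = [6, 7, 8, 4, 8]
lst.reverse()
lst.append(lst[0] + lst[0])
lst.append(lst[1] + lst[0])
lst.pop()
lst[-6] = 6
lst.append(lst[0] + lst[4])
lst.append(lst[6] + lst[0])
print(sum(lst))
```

77

reverse → [8, 4, 8, 7, 6]
append lst[0]+lst[0] = 8+8 = 16 → [8, 4, 8, 7, 6, 16]
append lst[1]+lst[0] = 4+8 = 12 → [8, 4, 8, 7, 6, 16, 12]
pop() removes 12 → [8, 4, 8, 7, 6, 16]
lst[-6] = 6 → [6, 4, 8, 7, 6, 16]
append lst[0]+lst[4] = 6+6 = 12 → [6, 4, 8, 7, 6, 16, 12]
append lst[6]+lst[0] = 12+6 = 18 → [6, 4, 8, 7, 6, 16, 12, 18]
sum = 77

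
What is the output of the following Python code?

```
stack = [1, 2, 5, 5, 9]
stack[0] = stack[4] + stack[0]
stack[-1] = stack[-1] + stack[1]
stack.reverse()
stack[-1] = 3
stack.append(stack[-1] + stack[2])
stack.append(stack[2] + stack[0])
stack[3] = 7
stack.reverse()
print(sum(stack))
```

55

stack[0] = stack[4]+stack[0] = 9+1 = 10 → [10, 2, 5, 5, 9]
stack[-1] = stack[-1]+stack[1] = 9+2 = 11 → [10, 2, 5, 5, 11]
reverse → [11, 5, 5, 2, 10]
stack[-1] = 3 → [11, 5, 5, 2, 3]
append stack[-1]+stack[2] = 3+5 = 8 → [11, 5, 5, 2, 3, 8]
append stack[2]+stack[0] = 5+11 = 16 → [11, 5, 5, 2, 3, 8, 16]
stack[3] = 7 → [11, 5, 5, 7, 3, 8, 16]
reverse → [16, 8, 3, 7, 5, 5, 11]
sum = 55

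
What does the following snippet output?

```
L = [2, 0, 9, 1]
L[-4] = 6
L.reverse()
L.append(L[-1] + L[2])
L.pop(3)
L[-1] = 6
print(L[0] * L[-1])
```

6

L[-4] = 6 → [6, 0, 9, 1]
reverse → [1, 9, 0, 6]
append L[-1]+L[2] = 6+0 = 6 → [1, 9, 0, 6, 6]
pop(3) removes 6 → [1, 9, 0, 6]
L[-1] = 6 → [1, 9, 0, 6]
L[0]*L[-1] = 1*6 = 6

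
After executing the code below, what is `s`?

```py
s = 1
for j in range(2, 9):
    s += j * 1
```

j=2: s = 1+2*1 = 3
j=3: s = 3+3*1 = 6
j=4: s = 6+4*1 = 10
j=5: s = 10+5*1 = 15
j=6: s = 15+6*1 = 21
j=7: s = 21+7*1 = 28
j=8: s = 28+8*1 = 36

36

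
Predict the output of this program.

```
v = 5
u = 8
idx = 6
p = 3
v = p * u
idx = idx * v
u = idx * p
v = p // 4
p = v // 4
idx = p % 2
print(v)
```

0

v = 3*8 = 24
idx = 6*24 = 144
u = 144*3 = 432
v = 3//4 = 0
p = 0//4 = 0
idx = 0%2 = 0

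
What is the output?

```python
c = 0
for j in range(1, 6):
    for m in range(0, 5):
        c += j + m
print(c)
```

125

j=1,m=0: c = 0+1 = 1
j=1,m=1: c = 1+2 = 3
j=1,m=2: c = 3+3 = 6
j=1,m=3: c = 6+4 = 10
j=1,m=4: c = 10+5 = 15
j=2,m=0: c = 15+2 = 17
j=2,m=1: c = 17+3 = 20
j=2,m=2: c = 20+4 = 24
j=2,m=3: c = 24+5 = 29
j=2,m=4: c = 29+6 = 35
j=3,m=0: c = 35+3 = 38
j=3,m=1: c = 38+4 = 42
j=3,m=2: c = 42+5 = 47
j=3,m=3: c = 47+6 = 53
j=3,m=4: c = 53+7 = 60
j=4,m=0: c = 60+4 = 64
j=4,m=1: c = 64+5 = 69
j=4,m=2: c = 69+6 = 75
j=4,m=3: c = 75+7 = 82
j=4,m=4: c = 82+8 = 90
j=5,m=0: c = 90+5 = 95
j=5,m=1: c = 95+6 = 101
j=5,m=2: c = 101+7 = 108
j=5,m=3: c = 108+8 = 116
j=5,m=4: c = 116+9 = 125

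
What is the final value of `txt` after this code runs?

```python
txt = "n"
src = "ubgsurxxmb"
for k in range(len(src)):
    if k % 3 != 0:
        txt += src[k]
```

k=0: skip
k=1: add 'b' → 'nb'
k=2: add 'g' → 'nbg'
k=3: skip
k=4: add 'u' → 'nbgu'
k=5: add 'r' → 'nbgur'
k=6: skip
k=7: add 'x' → 'nbgurx'
k=8: add 'm' → 'nbgurxm'
k=9: skip

'nbgurxm'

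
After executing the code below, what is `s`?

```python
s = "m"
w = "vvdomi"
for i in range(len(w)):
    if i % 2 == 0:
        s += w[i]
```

'mvdm'

i=0: add 'v' → 'mv'
i=1: skip
i=2: add 'd' → 'mvd'
i=3: skip
i=4: add 'm' → 'mvdm'
i=5: skip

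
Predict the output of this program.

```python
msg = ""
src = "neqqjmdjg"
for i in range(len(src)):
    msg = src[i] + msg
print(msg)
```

i=0: prepend 'n' → 'n'
i=1: prepend 'e' → 'en'
i=2: prepend 'q' → 'qen'
i=3: prepend 'q' → 'qqen'
i=4: prepend 'j' → 'jqqen'
i=5: prepend 'm' → 'mjqqen'
i=6: prepend 'd' → 'dmjqqen'
i=7: prepend 'j' → 'jdmjqqen'
i=8: prepend 'g' → 'gjdmjqqen'

gjdmjqqen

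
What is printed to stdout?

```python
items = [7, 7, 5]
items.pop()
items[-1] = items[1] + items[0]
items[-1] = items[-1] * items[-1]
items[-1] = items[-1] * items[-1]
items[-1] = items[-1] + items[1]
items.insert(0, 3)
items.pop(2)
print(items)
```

[3, 7]

pop() removes 5 → [7, 7]
items[-1] = items[1]+items[0] = 7+7 = 14 → [7, 14]
items[-1] = items[-1]*items[-1] = 14*14 = 196 → [7, 196]
items[-1] = items[-1]*items[-1] = 196*196 = 38416 → [7, 38416]
items[-1] = items[-1]+items[1] = 38416+38416 = 76832 → [7, 76832]
insert 3 at 0 → [3, 7, 76832]
pop(2) removes 76832 → [3, 7]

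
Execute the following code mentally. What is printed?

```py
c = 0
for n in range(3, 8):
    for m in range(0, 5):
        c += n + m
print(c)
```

n=3,m=0: c = 0+3 = 3
n=3,m=1: c = 3+4 = 7
n=3,m=2: c = 7+5 = 12
n=3,m=3: c = 12+6 = 18
n=3,m=4: c = 18+7 = 25
n=4,m=0: c = 25+4 = 29
n=4,m=1: c = 29+5 = 34
n=4,m=2: c = 34+6 = 40
n=4,m=3: c = 40+7 = 47
n=4,m=4: c = 47+8 = 55
n=5,m=0: c = 55+5 = 60
n=5,m=1: c = 60+6 = 66
n=5,m=2: c = 66+7 = 73
n=5,m=3: c = 73+8 = 81
n=5,m=4: c = 81+9 = 90
n=6,m=0: c = 90+6 = 96
n=6,m=1: c = 96+7 = 103
n=6,m=2: c = 103+8 = 111
n=6,m=3: c = 111+9 = 120
n=6,m=4: c = 120+10 = 130
n=7,m=0: c = 130+7 = 137
n=7,m=1: c = 137+8 = 145
n=7,m=2: c = 145+9 = 154
n=7,m=3: c = 154+10 = 164
n=7,m=4: c = 164+11 = 175

175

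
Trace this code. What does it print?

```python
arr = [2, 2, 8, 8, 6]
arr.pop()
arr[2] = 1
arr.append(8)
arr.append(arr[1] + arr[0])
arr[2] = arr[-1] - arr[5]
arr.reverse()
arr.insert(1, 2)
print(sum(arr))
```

pop() removes 6 → [2, 2, 8, 8]
arr[2] = 1 → [2, 2, 1, 8]
append 8 → [2, 2, 1, 8, 8]
append arr[1]+arr[0] = 2+2 = 4 → [2, 2, 1, 8, 8, 4]
arr[2] = arr[-1]-arr[5] = 4-4 = 0 → [2, 2, 0, 8, 8, 4]
reverse → [4, 8, 8, 0, 2, 2]
insert 2 at 1 → [4, 2, 8, 8, 0, 2, 2]
sum = 26

26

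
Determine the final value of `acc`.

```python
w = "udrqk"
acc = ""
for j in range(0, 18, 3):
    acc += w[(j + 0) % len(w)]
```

'uqdkru'

j=0: add w[0]='u' → 'u'
j=3: add w[3]='q' → 'uq'
j=6: add w[1]='d' → 'uqd'
j=9: add w[4]='k' → 'uqdk'
j=12: add w[2]='r' → 'uqdkr'
j=15: add w[0]='u' → 'uqdkru'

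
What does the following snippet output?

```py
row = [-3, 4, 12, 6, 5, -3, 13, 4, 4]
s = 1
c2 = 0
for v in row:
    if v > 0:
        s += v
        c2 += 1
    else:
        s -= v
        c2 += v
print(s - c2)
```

v=-3: not >0, s = 1-(-3) = 4; c2=-3
v=4: >0, s = 4+4 = 8; c2=-2
v=12: >0, s = 8+12 = 20; c2=-1
v=6: >0, s = 20+6 = 26; c2=0
v=5: >0, s = 26+5 = 31; c2=1
v=-3: not >0, s = 31-(-3) = 34; c2=-2
v=13: >0, s = 34+13 = 47; c2=-1
v=4: >0, s = 47+4 = 51; c2=0
v=4: >0, s = 51+4 = 55; c2=1
s-c2 = 55-1 = 54

54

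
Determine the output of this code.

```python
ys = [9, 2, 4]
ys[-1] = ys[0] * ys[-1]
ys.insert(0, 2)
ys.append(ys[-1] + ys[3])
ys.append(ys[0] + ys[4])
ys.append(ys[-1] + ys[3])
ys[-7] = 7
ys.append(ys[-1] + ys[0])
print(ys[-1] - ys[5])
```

ys[-1] = ys[0]*ys[-1] = 9*4 = 36 → [9, 2, 36]
insert 2 at 0 → [2, 9, 2, 36]
append ys[-1]+ys[3] = 36+36 = 72 → [2, 9, 2, 36, 72]
append ys[0]+ys[4] = 2+72 = 74 → [2, 9, 2, 36, 72, 74]
append ys[-1]+ys[3] = 74+36 = 110 → [2, 9, 2, 36, 72, 74, 110]
ys[-7] = 7 → [7, 9, 2, 36, 72, 74, 110]
append ys[-1]+ys[0] = 110+7 = 117 → [7, 9, 2, 36, 72, 74, 110, 117]
ys[-1]-ys[5] = 117-74 = 43

43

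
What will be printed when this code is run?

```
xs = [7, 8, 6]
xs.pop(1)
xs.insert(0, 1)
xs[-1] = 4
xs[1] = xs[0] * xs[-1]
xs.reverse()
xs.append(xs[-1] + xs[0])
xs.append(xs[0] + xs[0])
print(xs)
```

[4, 4, 1, 5, 8]

pop(1) removes 8 → [7, 6]
insert 1 at 0 → [1, 7, 6]
xs[-1] = 4 → [1, 7, 4]
xs[1] = xs[0]*xs[-1] = 1*4 = 4 → [1, 4, 4]
reverse → [4, 4, 1]
append xs[-1]+xs[0] = 1+4 = 5 → [4, 4, 1, 5]
append xs[0]+xs[0] = 4+4 = 8 → [4, 4, 1, 5, 8]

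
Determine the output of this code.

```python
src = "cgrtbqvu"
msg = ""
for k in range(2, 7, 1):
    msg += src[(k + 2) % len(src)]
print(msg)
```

bqvuc

k=2: add src[4]='b' → 'b'
k=3: add src[5]='q' → 'bq'
k=4: add src[6]='v' → 'bqv'
k=5: add src[7]='u' → 'bqvu'
k=6: add src[0]='c' → 'bqvuc'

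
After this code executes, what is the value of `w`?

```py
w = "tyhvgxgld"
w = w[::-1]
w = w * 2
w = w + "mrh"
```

'dlgxgvhytdlgxgvhytmrh'

reverse → 'dlgxgvhyt'
repeat ×2 → 'dlgxgvhytdlgxgvhyt'
+ 'mrh' → 'dlgxgvhytdlgxgvhytmrh'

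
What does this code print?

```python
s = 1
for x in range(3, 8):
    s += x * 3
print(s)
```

76

x=3: s = 1+3*3 = 10
x=4: s = 10+4*3 = 22
x=5: s = 22+5*3 = 37
x=6: s = 37+6*3 = 55
x=7: s = 55+7*3 = 76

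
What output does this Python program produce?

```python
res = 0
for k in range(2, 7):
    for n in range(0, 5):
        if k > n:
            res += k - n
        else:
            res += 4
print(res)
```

k=2,n=0: 2>0, res = 0+2 = 2
k=2,n=1: 2>1, res = 2+1 = 3
k=2,n=2: not 2>2, res = 3+4 = 7
k=2,n=3: not 2>3, res = 7+4 = 11
k=2,n=4: not 2>4, res = 11+4 = 15
k=3,n=0: 3>0, res = 15+3 = 18
k=3,n=1: 3>1, res = 18+2 = 20
k=3,n=2: 3>2, res = 20+1 = 21
k=3,n=3: not 3>3, res = 21+4 = 25
k=3,n=4: not 3>4, res = 25+4 = 29
k=4,n=0: 4>0, res = 29+4 = 33
k=4,n=1: 4>1, res = 33+3 = 36
k=4,n=2: 4>2, res = 36+2 = 38
k=4,n=3: 4>3, res = 38+1 = 39
k=4,n=4: not 4>4, res = 39+4 = 43
k=5,n=0: 5>0, res = 43+5 = 48
k=5,n=1: 5>1, res = 48+4 = 52
k=5,n=2: 5>2, res = 52+3 = 55
k=5,n=3: 5>3, res = 55+2 = 57
k=5,n=4: 5>4, res = 57+1 = 58
k=6,n=0: 6>0, res = 58+6 = 64
k=6,n=1: 6>1, res = 64+5 = 69
k=6,n=2: 6>2, res = 69+4 = 73
k=6,n=3: 6>3, res = 73+3 = 76
k=6,n=4: 6>4, res = 76+2 = 78

78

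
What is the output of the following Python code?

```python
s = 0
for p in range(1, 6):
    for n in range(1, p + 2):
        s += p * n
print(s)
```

p=1,n=1: s = 0+1 = 1
p=1,n=2: s = 1+2 = 3
p=2,n=1: s = 3+2 = 5
p=2,n=2: s = 5+4 = 9
p=2,n=3: s = 9+6 = 15
p=3,n=1: s = 15+3 = 18
p=3,n=2: s = 18+6 = 24
p=3,n=3: s = 24+9 = 33
p=3,n=4: s = 33+12 = 45
p=4,n=1: s = 45+4 = 49
p=4,n=2: s = 49+8 = 57
p=4,n=3: s = 57+12 = 69
p=4,n=4: s = 69+16 = 85
p=4,n=5: s = 85+20 = 105
p=5,n=1: s = 105+5 = 110
p=5,n=2: s = 110+10 = 120
p=5,n=3: s = 120+15 = 135
p=5,n=4: s = 135+20 = 155
p=5,n=5: s = 155+25 = 180
p=5,n=6: s = 180+30 = 210

210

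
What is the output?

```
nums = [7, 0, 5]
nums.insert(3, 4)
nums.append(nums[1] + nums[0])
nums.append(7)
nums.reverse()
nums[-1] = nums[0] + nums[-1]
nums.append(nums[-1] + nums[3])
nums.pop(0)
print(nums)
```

[7, 4, 5, 0, 14, 19]

insert 4 at 3 → [7, 0, 5, 4]
append nums[1]+nums[0] = 0+7 = 7 → [7, 0, 5, 4, 7]
append 7 → [7, 0, 5, 4, 7, 7]
reverse → [7, 7, 4, 5, 0, 7]
nums[-1] = nums[0]+nums[-1] = 7+7 = 14 → [7, 7, 4, 5, 0, 14]
append nums[-1]+nums[3] = 14+5 = 19 → [7, 7, 4, 5, 0, 14, 19]
pop(0) removes 7 → [7, 4, 5, 0, 14, 19]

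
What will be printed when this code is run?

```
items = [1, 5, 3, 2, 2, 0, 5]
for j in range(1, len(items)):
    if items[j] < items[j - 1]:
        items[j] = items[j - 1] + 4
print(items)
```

j=1: 5>=1, unchanged → [1, 5, 3, 2, 2, 0, 5]
j=2: 3<5, items[2] = 5+4 = 9 → [1, 5, 9, 2, 2, 0, 5]
j=3: 2<9, items[3] = 9+4 = 13 → [1, 5, 9, 13, 2, 0, 5]
j=4: 2<13, items[4] = 13+4 = 17 → [1, 5, 9, 13, 17, 0, 5]
j=5: 0<17, items[5] = 17+4 = 21 → [1, 5, 9, 13, 17, 21, 5]
j=6: 5<21, items[6] = 21+4 = 25 → [1, 5, 9, 13, 17, 21, 25]

[1, 5, 9, 13, 17, 21, 25]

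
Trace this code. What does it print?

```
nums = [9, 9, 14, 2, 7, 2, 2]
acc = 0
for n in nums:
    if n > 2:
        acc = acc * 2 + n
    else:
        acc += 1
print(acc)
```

n=9: >2, acc = 0*2+9 = 9
n=9: >2, acc = 9*2+9 = 27
n=14: >2, acc = 27*2+14 = 68
n=2: not >2, acc = 68+1 = 69
n=7: >2, acc = 69*2+7 = 145
n=2: not >2, acc = 145+1 = 146
n=2: not >2, acc = 146+1 = 147

147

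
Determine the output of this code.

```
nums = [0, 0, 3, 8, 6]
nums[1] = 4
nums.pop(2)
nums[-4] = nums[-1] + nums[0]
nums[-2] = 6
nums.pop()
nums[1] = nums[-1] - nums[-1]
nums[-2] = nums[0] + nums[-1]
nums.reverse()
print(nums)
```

[6, 12, 6]

nums[1] = 4 → [0, 4, 3, 8, 6]
pop(2) removes 3 → [0, 4, 8, 6]
nums[-4] = nums[-1]+nums[0] = 6+0 = 6 → [6, 4, 8, 6]
nums[-2] = 6 → [6, 4, 6, 6]
pop() removes 6 → [6, 4, 6]
nums[1] = nums[-1]-nums[-1] = 6-6 = 0 → [6, 0, 6]
nums[-2] = nums[0]+nums[-1] = 6+6 = 12 → [6, 12, 6]
reverse → [6, 12, 6]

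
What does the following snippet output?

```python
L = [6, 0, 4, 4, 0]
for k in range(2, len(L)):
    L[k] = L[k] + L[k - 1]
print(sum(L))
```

26

k=2: L[2] = 4+0 = 4 → [6, 0, 4, 4, 0]
k=3: L[3] = 4+4 = 8 → [6, 0, 4, 8, 0]
k=4: L[4] = 0+8 = 8 → [6, 0, 4, 8, 8]
sum = 26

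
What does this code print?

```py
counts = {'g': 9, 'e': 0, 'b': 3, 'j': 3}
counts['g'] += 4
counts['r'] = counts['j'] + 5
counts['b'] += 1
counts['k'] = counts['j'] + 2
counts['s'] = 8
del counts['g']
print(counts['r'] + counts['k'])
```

13

counts['g'] = 9+4 = 13 → {'g': 13, 'e': 0, 'b': 3, 'j': 3}
counts['r'] = counts['j']+5 = 8 → {'g': 13, 'e': 0, 'b': 3, 'j': 3, 'r': 8}
counts['b'] = 3+1 = 4 → {'g': 13, 'e': 0, 'b': 4, 'j': 3, 'r': 8}
counts['k'] = counts['j']+2 = 5 → {'g': 13, 'e': 0, 'b': 4, 'j': 3, 'r': 8, 'k': 5}
counts['s'] = 8 → {'g': 13, 'e': 0, 'b': 4, 'j': 3, 'r': 8, 'k': 5, 's': 8}
del 'g' → {'e': 0, 'b': 4, 'j': 3, 'r': 8, 'k': 5, 's': 8}
counts['r']+counts['k'] = 8+5 = 13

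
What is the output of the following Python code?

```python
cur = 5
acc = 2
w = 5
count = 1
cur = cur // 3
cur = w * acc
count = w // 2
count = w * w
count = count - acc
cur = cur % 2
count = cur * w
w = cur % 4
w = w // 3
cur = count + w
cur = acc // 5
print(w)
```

0

cur = 5//3 = 1
cur = 5*2 = 10
count = 5//2 = 2
count = 5*5 = 25
count = 25-2 = 23
cur = 10%2 = 0
count = 0*5 = 0
w = 0%4 = 0
w = 0//3 = 0
cur = 0+0 = 0
cur = 2//5 = 0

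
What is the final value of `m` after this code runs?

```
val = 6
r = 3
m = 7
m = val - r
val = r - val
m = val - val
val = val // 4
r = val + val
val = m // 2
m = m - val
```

m = 6-3 = 3
val = 3-6 = -3
m = (-3)-(-3) = 0
val = (-3)//4 = -1
r = (-1)+(-1) = -2
val = 0//2 = 0
m = 0-0 = 0

0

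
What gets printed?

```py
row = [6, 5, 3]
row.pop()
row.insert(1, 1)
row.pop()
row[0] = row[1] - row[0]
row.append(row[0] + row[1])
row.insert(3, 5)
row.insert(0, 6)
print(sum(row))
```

3

pop() removes 3 → [6, 5]
insert 1 at 1 → [6, 1, 5]
pop() removes 5 → [6, 1]
row[0] = row[1]-row[0] = 1-6 = -5 → [-5, 1]
append row[0]+row[1] = (-5)+1 = -4 → [-5, 1, -4]
insert 5 at 3 → [-5, 1, -4, 5]
insert 6 at 0 → [6, -5, 1, -4, 5]
sum = 3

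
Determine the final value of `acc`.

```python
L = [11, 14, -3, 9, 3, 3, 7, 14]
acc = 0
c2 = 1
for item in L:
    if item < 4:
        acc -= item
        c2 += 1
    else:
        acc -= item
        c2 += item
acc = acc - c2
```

item=11: not <4, acc = 0-11 = -11; c2=12
item=14: not <4, acc = (-11)-14 = -25; c2=26
item=-3: <4, acc = (-25)-(-3) = -22; c2=27
item=9: not <4, acc = (-22)-9 = -31; c2=36
item=3: <4, acc = (-31)-3 = -34; c2=37
item=3: <4, acc = (-34)-3 = -37; c2=38
item=7: not <4, acc = (-37)-7 = -44; c2=45
item=14: not <4, acc = (-44)-14 = -58; c2=59
acc-c2 = (-58)-59 = -117

-117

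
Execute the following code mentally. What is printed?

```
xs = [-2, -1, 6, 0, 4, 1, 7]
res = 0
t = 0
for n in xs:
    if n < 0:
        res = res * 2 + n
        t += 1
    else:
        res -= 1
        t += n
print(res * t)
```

n=-2: <0, res = 0*2+(-2) = -2; t=1
n=-1: <0, res = (-2)*2+(-1) = -5; t=2
n=6: not <0, res = (-5)-1 = -6; t=8
n=0: not <0, res = (-6)-1 = -7; t=8
n=4: not <0, res = (-7)-1 = -8; t=12
n=1: not <0, res = (-8)-1 = -9; t=13
n=7: not <0, res = (-9)-1 = -10; t=20
res*t = (-10)*20 = -200

-200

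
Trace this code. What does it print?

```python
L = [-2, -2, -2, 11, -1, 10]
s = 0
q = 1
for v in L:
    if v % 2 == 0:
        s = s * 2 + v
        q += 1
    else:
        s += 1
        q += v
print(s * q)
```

-210

v=-2: even, s = 0*2+(-2) = -2; q=2
v=-2: even, s = (-2)*2+(-2) = -6; q=3
v=-2: even, s = (-6)*2+(-2) = -14; q=4
v=11: not even, s = (-14)+1 = -13; q=15
v=-1: not even, s = (-13)+1 = -12; q=14
v=10: even, s = (-12)*2+10 = -14; q=15
s*q = (-14)*15 = -210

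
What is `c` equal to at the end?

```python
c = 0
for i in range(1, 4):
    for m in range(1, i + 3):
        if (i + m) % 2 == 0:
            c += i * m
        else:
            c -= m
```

31

i=1,m=1: even sum, c = 0+1 = 1
i=1,m=2: odd sum, c = 1-2 = -1
i=1,m=3: even sum, c = (-1)+3 = 2
i=2,m=1: odd sum, c = 2-1 = 1
i=2,m=2: even sum, c = 1+4 = 5
i=2,m=3: odd sum, c = 5-3 = 2
i=2,m=4: even sum, c = 2+8 = 10
i=3,m=1: even sum, c = 10+3 = 13
i=3,m=2: odd sum, c = 13-2 = 11
i=3,m=3: even sum, c = 11+9 = 20
i=3,m=4: odd sum, c = 20-4 = 16
i=3,m=5: even sum, c = 16+15 = 31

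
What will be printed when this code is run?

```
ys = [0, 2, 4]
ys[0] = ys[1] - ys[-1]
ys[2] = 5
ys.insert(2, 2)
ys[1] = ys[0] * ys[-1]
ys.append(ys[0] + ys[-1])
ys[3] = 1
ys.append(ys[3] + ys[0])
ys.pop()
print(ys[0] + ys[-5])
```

ys[0] = ys[1]-ys[-1] = 2-4 = -2 → [-2, 2, 4]
ys[2] = 5 → [-2, 2, 5]
insert 2 at 2 → [-2, 2, 2, 5]
ys[1] = ys[0]*ys[-1] = (-2)*5 = -10 → [-2, -10, 2, 5]
append ys[0]+ys[-1] = (-2)+5 = 3 → [-2, -10, 2, 5, 3]
ys[3] = 1 → [-2, -10, 2, 1, 3]
append ys[3]+ys[0] = 1+(-2) = -1 → [-2, -10, 2, 1, 3, -1]
pop() removes -1 → [-2, -10, 2, 1, 3]
ys[0]+ys[-5] = (-2)+(-2) = -4

-4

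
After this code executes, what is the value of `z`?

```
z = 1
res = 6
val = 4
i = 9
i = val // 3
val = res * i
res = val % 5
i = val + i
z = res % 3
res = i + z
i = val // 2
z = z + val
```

7

i = 4//3 = 1
val = 6*1 = 6
res = 6%5 = 1
i = 6+1 = 7
z = 1%3 = 1
res = 7+1 = 8
i = 6//2 = 3
z = 1+6 = 7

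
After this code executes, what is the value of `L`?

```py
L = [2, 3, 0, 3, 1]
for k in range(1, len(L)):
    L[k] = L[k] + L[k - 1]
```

[2, 5, 5, 8, 9]

k=1: L[1] = 3+2 = 5 → [2, 5, 0, 3, 1]
k=2: L[2] = 0+5 = 5 → [2, 5, 5, 3, 1]
k=3: L[3] = 3+5 = 8 → [2, 5, 5, 8, 1]
k=4: L[4] = 1+8 = 9 → [2, 5, 5, 8, 9]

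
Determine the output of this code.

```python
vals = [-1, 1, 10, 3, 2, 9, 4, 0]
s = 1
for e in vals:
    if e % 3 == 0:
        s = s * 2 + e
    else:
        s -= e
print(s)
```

-58

e=-1: not %3==0, s = 1-(-1) = 2
e=1: not %3==0, s = 2-1 = 1
e=10: not %3==0, s = 1-10 = -9
e=3: %3==0, s = (-9)*2+3 = -15
e=2: not %3==0, s = (-15)-2 = -17
e=9: %3==0, s = (-17)*2+9 = -25
e=4: not %3==0, s = (-25)-4 = -29
e=0: %3==0, s = (-29)*2+0 = -58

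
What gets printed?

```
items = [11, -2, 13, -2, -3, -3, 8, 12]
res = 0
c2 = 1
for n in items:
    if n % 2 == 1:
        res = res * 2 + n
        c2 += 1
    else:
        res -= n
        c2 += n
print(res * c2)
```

n=11: odd, res = 0*2+11 = 11; c2=2
n=-2: not odd, res = 11-(-2) = 13; c2=0
n=13: odd, res = 13*2+13 = 39; c2=1
n=-2: not odd, res = 39-(-2) = 41; c2=-1
n=-3: odd, res = 41*2+(-3) = 79; c2=0
n=-3: odd, res = 79*2+(-3) = 155; c2=1
n=8: not odd, res = 155-8 = 147; c2=9
n=12: not odd, res = 147-12 = 135; c2=21
res*c2 = 135*21 = 2835

2835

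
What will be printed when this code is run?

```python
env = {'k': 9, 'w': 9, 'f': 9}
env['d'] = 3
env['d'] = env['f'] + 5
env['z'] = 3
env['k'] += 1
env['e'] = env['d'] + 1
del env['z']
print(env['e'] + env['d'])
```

env['d'] = 3 → {'k': 9, 'w': 9, 'f': 9, 'd': 3}
env['d'] = env['f']+5 = 14 → {'k': 9, 'w': 9, 'f': 9, 'd': 14}
env['z'] = 3 → {'k': 9, 'w': 9, 'f': 9, 'd': 14, 'z': 3}
env['k'] = 9+1 = 10 → {'k': 10, 'w': 9, 'f': 9, 'd': 14, 'z': 3}
env['e'] = env['d']+1 = 15 → {'k': 10, 'w': 9, 'f': 9, 'd': 14, 'z': 3, 'e': 15}
del 'z' → {'k': 10, 'w': 9, 'f': 9, 'd': 14, 'e': 15}
env['e']+env['d'] = 15+14 = 29

29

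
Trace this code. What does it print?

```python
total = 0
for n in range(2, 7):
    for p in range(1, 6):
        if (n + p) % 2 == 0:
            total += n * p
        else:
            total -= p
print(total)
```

105

n=2,p=1: odd sum, total = 0-1 = -1
n=2,p=2: even sum, total = (-1)+4 = 3
n=2,p=3: odd sum, total = 3-3 = 0
n=2,p=4: even sum, total = 0+8 = 8
n=2,p=5: odd sum, total = 8-5 = 3
n=3,p=1: even sum, total = 3+3 = 6
n=3,p=2: odd sum, total = 6-2 = 4
n=3,p=3: even sum, total = 4+9 = 13
n=3,p=4: odd sum, total = 13-4 = 9
n=3,p=5: even sum, total = 9+15 = 24
n=4,p=1: odd sum, total = 24-1 = 23
n=4,p=2: even sum, total = 23+8 = 31
n=4,p=3: odd sum, total = 31-3 = 28
n=4,p=4: even sum, total = 28+16 = 44
n=4,p=5: odd sum, total = 44-5 = 39
n=5,p=1: even sum, total = 39+5 = 44
n=5,p=2: odd sum, total = 44-2 = 42
n=5,p=3: even sum, total = 42+15 = 57
n=5,p=4: odd sum, total = 57-4 = 53
n=5,p=5: even sum, total = 53+25 = 78
n=6,p=1: odd sum, total = 78-1 = 77
n=6,p=2: even sum, total = 77+12 = 89
n=6,p=3: odd sum, total = 89-3 = 86
n=6,p=4: even sum, total = 86+24 = 110
n=6,p=5: odd sum, total = 110-5 = 105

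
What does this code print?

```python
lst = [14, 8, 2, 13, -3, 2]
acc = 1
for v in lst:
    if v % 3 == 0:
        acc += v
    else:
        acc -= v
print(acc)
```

v=14: not %3==0, acc = 1-14 = -13
v=8: not %3==0, acc = (-13)-8 = -21
v=2: not %3==0, acc = (-21)-2 = -23
v=13: not %3==0, acc = (-23)-13 = -36
v=-3: %3==0, acc = (-36)+(-3) = -39
v=2: not %3==0, acc = (-39)-2 = -41

-41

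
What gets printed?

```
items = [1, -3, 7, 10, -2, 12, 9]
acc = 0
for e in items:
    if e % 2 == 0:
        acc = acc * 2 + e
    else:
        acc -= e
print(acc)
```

e=1: not even, acc = 0-1 = -1
e=-3: not even, acc = (-1)-(-3) = 2
e=7: not even, acc = 2-7 = -5
e=10: even, acc = (-5)*2+10 = 0
e=-2: even, acc = 0*2+(-2) = -2
e=12: even, acc = (-2)*2+12 = 8
e=9: not even, acc = 8-9 = -1

-1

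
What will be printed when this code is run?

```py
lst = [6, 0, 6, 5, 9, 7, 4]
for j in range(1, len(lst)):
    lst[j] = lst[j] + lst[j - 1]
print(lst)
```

j=1: lst[1] = 0+6 = 6 → [6, 6, 6, 5, 9, 7, 4]
j=2: lst[2] = 6+6 = 12 → [6, 6, 12, 5, 9, 7, 4]
j=3: lst[3] = 5+12 = 17 → [6, 6, 12, 17, 9, 7, 4]
j=4: lst[4] = 9+17 = 26 → [6, 6, 12, 17, 26, 7, 4]
j=5: lst[5] = 7+26 = 33 → [6, 6, 12, 17, 26, 33, 4]
j=6: lst[6] = 4+33 = 37 → [6, 6, 12, 17, 26, 33, 37]

[6, 6, 12, 17, 26, 33, 37]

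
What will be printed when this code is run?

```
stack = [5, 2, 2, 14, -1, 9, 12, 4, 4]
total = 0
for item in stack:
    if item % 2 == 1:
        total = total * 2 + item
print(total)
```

27

item=5: odd, total = 0*2+5 = 5
item=2: not odd
item=2: not odd
item=14: not odd
item=-1: odd, total = 5*2+(-1) = 9
item=9: odd, total = 9*2+9 = 27
item=12: not odd
item=4: not odd
item=4: not odd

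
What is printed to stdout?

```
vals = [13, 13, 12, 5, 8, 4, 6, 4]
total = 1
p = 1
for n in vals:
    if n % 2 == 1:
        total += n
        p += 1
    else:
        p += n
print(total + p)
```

70

n=13: odd, total = 1+13 = 14; p=2
n=13: odd, total = 14+13 = 27; p=3
n=12: not odd; p=15
n=5: odd, total = 27+5 = 32; p=16
n=8: not odd; p=24
n=4: not odd; p=28
n=6: not odd; p=34
n=4: not odd; p=38
total+p = 32+38 = 70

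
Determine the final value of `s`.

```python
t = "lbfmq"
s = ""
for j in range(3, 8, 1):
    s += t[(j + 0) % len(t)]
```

j=3: add t[3]='m' → 'm'
j=4: add t[4]='q' → 'mq'
j=5: add t[0]='l' → 'mql'
j=6: add t[1]='b' → 'mqlb'
j=7: add t[2]='f' → 'mqlbf'

'mqlbf'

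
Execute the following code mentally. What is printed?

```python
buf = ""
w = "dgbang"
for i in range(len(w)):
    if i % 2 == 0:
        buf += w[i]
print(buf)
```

i=0: add 'd' → 'd'
i=1: skip
i=2: add 'b' → 'db'
i=3: skip
i=4: add 'n' → 'dbn'
i=5: skip

dbn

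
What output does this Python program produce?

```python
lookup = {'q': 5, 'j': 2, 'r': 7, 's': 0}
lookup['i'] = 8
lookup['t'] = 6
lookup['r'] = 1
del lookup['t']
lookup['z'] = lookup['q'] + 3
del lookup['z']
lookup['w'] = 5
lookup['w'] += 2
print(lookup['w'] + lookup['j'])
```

9

lookup['i'] = 8 → {'q': 5, 'j': 2, 'r': 7, 's': 0, 'i': 8}
lookup['t'] = 6 → {'q': 5, 'j': 2, 'r': 7, 's': 0, 'i': 8, 't': 6}
lookup['r'] = 1 → {'q': 5, 'j': 2, 'r': 1, 's': 0, 'i': 8, 't': 6}
del 't' → {'q': 5, 'j': 2, 'r': 1, 's': 0, 'i': 8}
lookup['z'] = lookup['q']+3 = 8 → {'q': 5, 'j': 2, 'r': 1, 's': 0, 'i': 8, 'z': 8}
del 'z' → {'q': 5, 'j': 2, 'r': 1, 's': 0, 'i': 8}
lookup['w'] = 5 → {'q': 5, 'j': 2, 'r': 1, 's': 0, 'i': 8, 'w': 5}
lookup['w'] = 5+2 = 7 → {'q': 5, 'j': 2, 'r': 1, 's': 0, 'i': 8, 'w': 7}
lookup['w']+lookup['j'] = 7+2 = 9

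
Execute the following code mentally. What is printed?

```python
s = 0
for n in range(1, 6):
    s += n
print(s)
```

n=1: s = 0+1 = 1
n=2: s = 1+2 = 3
n=3: s = 3+3 = 6
n=4: s = 6+4 = 10
n=5: s = 10+5 = 15

15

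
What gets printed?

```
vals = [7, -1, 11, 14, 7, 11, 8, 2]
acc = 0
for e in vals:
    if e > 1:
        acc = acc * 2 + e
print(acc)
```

1142

e=7: >1, acc = 0*2+7 = 7
e=-1: not >1
e=11: >1, acc = 7*2+11 = 25
e=14: >1, acc = 25*2+14 = 64
e=7: >1, acc = 64*2+7 = 135
e=11: >1, acc = 135*2+11 = 281
e=8: >1, acc = 281*2+8 = 570
e=2: >1, acc = 570*2+2 = 1142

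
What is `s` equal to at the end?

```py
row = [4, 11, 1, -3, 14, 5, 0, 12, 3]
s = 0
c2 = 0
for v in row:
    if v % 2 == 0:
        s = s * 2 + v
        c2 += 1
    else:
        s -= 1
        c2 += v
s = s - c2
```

v=4: even, s = 0*2+4 = 4; c2=1
v=11: not even, s = 4-1 = 3; c2=12
v=1: not even, s = 3-1 = 2; c2=13
v=-3: not even, s = 2-1 = 1; c2=10
v=14: even, s = 1*2+14 = 16; c2=11
v=5: not even, s = 16-1 = 15; c2=16
v=0: even, s = 15*2+0 = 30; c2=17
v=12: even, s = 30*2+12 = 72; c2=18
v=3: not even, s = 72-1 = 71; c2=21
s-c2 = 71-21 = 50

50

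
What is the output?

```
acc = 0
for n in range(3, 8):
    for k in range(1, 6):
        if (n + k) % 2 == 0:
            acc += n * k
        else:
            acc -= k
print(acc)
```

159

n=3,k=1: even sum, acc = 0+3 = 3
n=3,k=2: odd sum, acc = 3-2 = 1
n=3,k=3: even sum, acc = 1+9 = 10
n=3,k=4: odd sum, acc = 10-4 = 6
n=3,k=5: even sum, acc = 6+15 = 21
n=4,k=1: odd sum, acc = 21-1 = 20
n=4,k=2: even sum, acc = 20+8 = 28
n=4,k=3: odd sum, acc = 28-3 = 25
n=4,k=4: even sum, acc = 25+16 = 41
n=4,k=5: odd sum, acc = 41-5 = 36
n=5,k=1: even sum, acc = 36+5 = 41
n=5,k=2: odd sum, acc = 41-2 = 39
n=5,k=3: even sum, acc = 39+15 = 54
n=5,k=4: odd sum, acc = 54-4 = 50
n=5,k=5: even sum, acc = 50+25 = 75
n=6,k=1: odd sum, acc = 75-1 = 74
n=6,k=2: even sum, acc = 74+12 = 86
n=6,k=3: odd sum, acc = 86-3 = 83
n=6,k=4: even sum, acc = 83+24 = 107
n=6,k=5: odd sum, acc = 107-5 = 102
n=7,k=1: even sum, acc = 102+7 = 109
n=7,k=2: odd sum, acc = 109-2 = 107
n=7,k=3: even sum, acc = 107+21 = 128
n=7,k=4: odd sum, acc = 128-4 = 124
n=7,k=5: even sum, acc = 124+35 = 159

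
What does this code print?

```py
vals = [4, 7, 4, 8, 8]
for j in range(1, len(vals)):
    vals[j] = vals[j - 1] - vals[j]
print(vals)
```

[4, -3, -7, -15, -23]

j=1: vals[1] = 4-7 = -3 → [4, -3, 4, 8, 8]
j=2: vals[2] = (-3)-4 = -7 → [4, -3, -7, 8, 8]
j=3: vals[3] = (-7)-8 = -15 → [4, -3, -7, -15, 8]
j=4: vals[4] = (-15)-8 = -23 → [4, -3, -7, -15, -23]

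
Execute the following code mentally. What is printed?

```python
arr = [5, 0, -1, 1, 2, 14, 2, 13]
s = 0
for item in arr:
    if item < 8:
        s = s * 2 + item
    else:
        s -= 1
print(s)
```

item=5: <8, s = 0*2+5 = 5
item=0: <8, s = 5*2+0 = 10
item=-1: <8, s = 10*2+(-1) = 19
item=1: <8, s = 19*2+1 = 39
item=2: <8, s = 39*2+2 = 80
item=14: not <8, s = 80-1 = 79
item=2: <8, s = 79*2+2 = 160
item=13: not <8, s = 160-1 = 159

159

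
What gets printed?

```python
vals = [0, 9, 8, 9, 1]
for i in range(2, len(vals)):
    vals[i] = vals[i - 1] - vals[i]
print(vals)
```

i=2: vals[2] = 9-8 = 1 → [0, 9, 1, 9, 1]
i=3: vals[3] = 1-9 = -8 → [0, 9, 1, -8, 1]
i=4: vals[4] = (-8)-1 = -9 → [0, 9, 1, -8, -9]

[0, 9, 1, -8, -9]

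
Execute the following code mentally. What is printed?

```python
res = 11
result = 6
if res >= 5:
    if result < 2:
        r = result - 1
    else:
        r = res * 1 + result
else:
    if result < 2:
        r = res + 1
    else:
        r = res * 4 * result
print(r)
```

17

res=11, result=6
res >= 5 is True; result < 2 is False
→ r = res * 1 + result = 17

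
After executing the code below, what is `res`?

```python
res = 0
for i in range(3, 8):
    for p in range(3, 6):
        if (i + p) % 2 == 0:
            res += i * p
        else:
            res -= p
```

i=3,p=3: even sum, res = 0+9 = 9
i=3,p=4: odd sum, res = 9-4 = 5
i=3,p=5: even sum, res = 5+15 = 20
i=4,p=3: odd sum, res = 20-3 = 17
i=4,p=4: even sum, res = 17+16 = 33
i=4,p=5: odd sum, res = 33-5 = 28
i=5,p=3: even sum, res = 28+15 = 43
i=5,p=4: odd sum, res = 43-4 = 39
i=5,p=5: even sum, res = 39+25 = 64
i=6,p=3: odd sum, res = 64-3 = 61
i=6,p=4: even sum, res = 61+24 = 85
i=6,p=5: odd sum, res = 85-5 = 80
i=7,p=3: even sum, res = 80+21 = 101
i=7,p=4: odd sum, res = 101-4 = 97
i=7,p=5: even sum, res = 97+35 = 132

132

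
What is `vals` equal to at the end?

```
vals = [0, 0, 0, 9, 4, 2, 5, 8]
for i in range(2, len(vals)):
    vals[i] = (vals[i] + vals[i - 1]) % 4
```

i=2: vals[2] = (0+0)%4 = 0 → [0, 0, 0, 9, 4, 2, 5, 8]
i=3: vals[3] = (9+0)%4 = 1 → [0, 0, 0, 1, 4, 2, 5, 8]
i=4: vals[4] = (4+1)%4 = 1 → [0, 0, 0, 1, 1, 2, 5, 8]
i=5: vals[5] = (2+1)%4 = 3 → [0, 0, 0, 1, 1, 3, 5, 8]
i=6: vals[6] = (5+3)%4 = 0 → [0, 0, 0, 1, 1, 3, 0, 8]
i=7: vals[7] = (8+0)%4 = 0 → [0, 0, 0, 1, 1, 3, 0, 0]

[0, 0, 0, 1, 1, 3, 0, 0]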